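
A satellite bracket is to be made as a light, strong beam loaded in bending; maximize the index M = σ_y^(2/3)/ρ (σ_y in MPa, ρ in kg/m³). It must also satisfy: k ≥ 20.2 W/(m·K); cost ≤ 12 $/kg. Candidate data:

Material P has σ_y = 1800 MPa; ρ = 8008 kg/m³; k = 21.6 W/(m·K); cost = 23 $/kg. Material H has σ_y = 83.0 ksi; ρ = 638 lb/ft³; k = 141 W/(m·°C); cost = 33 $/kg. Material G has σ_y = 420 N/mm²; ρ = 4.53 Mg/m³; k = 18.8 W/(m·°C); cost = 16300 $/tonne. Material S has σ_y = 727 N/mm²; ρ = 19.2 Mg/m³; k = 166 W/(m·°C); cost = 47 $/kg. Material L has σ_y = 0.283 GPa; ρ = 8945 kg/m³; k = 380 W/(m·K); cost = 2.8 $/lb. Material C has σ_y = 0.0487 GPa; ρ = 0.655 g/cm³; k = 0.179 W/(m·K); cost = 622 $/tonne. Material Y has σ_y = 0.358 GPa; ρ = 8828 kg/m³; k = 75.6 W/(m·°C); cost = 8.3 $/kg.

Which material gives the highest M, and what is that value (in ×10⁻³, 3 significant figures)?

Screen on constraints: k ≥ 20.2 W/(m·K); cost ≤ 12 $/kg. Survivors: material L, material Y.
After converting to SI:
  material L: σ_y = 283.0 MPa, ρ = 8945 kg/m³
  material Y: σ_y = 358.0 MPa, ρ = 8828 kg/m³
  material Y: M = 5.71×10⁻³
  material L: M = 4.82×10⁻³
Highest index: material Y.

material Y, M = 5.71×10⁻³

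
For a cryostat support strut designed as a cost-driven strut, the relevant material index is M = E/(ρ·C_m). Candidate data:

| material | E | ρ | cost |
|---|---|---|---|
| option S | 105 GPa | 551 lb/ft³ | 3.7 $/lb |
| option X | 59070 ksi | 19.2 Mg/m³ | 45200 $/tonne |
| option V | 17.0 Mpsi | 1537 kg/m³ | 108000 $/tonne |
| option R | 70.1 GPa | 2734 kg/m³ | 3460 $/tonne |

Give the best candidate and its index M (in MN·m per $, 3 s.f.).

option R, M = 7.41 MN·m per $

Putting every candidate on a common basis:
  option S: E = 105.0 GPa, ρ = 8826 kg/m³, cost = 8.157 $/kg
  option X: E = 407.3 GPa, ρ = 19200 kg/m³, cost = 45.20 $/kg
  option V: E = 117.2 GPa, ρ = 1537 kg/m³, cost = 108.0 $/kg
  option R: E = 70.10 GPa, ρ = 2734 kg/m³, cost = 3.460 $/kg
  option R: M = 7.41 MN·m per $
  option S: M = 1.46 MN·m per $
  option V: M = 0.706 MN·m per $
  option X: M = 0.469 MN·m per $
Highest index: option R.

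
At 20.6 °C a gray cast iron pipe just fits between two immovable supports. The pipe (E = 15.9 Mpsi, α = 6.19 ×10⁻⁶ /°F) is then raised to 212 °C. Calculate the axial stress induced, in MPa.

234 MPa

E = 15.9 Mpsi = 109.6 GPa.
α = 6.19×10⁻⁶/°F × 9/5 = 11.1×10⁻⁶/K.
ΔT = 191.4 K. Constrained thermal stress σ = E·α·ΔT = 109.6×10³ MPa × 11.1×10⁻⁶ × 191.4 = 234 MPa (compressive).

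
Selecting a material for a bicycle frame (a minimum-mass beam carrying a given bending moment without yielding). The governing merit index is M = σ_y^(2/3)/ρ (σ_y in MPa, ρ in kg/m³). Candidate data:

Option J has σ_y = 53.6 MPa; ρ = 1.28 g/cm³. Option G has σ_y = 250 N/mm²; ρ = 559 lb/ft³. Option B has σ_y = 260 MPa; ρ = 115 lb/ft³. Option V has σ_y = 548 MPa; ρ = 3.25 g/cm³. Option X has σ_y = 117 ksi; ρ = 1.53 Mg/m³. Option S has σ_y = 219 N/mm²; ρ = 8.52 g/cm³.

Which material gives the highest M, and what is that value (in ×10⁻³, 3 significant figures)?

After converting to SI:
  option J: σ_y = 53.60 MPa, ρ = 1280 kg/m³
  option G: σ_y = 250.0 MPa, ρ = 8954 kg/m³
  option B: σ_y = 260.0 MPa, ρ = 1842 kg/m³
  option V: σ_y = 548.0 MPa, ρ = 3250 kg/m³
  option X: σ_y = 806.7 MPa, ρ = 1530 kg/m³
  option S: σ_y = 219.0 MPa, ρ = 8520 kg/m³
  option X: M = 56.6×10⁻³
  option B: M = 22.1×10⁻³
  option V: M = 20.6×10⁻³
  option J: M = 11.1×10⁻³
  option G: M = 4.43×10⁻³
  option S: M = 4.26×10⁻³
Option X has the largest M.

option X, M = 56.6×10⁻³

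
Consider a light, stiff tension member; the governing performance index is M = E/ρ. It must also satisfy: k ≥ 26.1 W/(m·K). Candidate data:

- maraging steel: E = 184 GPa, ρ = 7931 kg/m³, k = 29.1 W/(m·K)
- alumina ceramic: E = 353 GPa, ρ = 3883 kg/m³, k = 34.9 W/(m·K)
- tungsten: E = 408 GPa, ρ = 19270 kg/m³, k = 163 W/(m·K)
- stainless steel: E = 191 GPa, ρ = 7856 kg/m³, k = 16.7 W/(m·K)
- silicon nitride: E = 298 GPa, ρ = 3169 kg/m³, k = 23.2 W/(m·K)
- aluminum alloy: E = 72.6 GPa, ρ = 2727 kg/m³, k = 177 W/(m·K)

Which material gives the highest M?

alumina ceramic

Screen on constraints: k ≥ 26.1 W/(m·K). Survivors: maraging steel, alumina ceramic, tungsten, aluminum alloy.
Evaluate M for each candidate:
  alumina ceramic: M = 90.9 MN·m/kg
  aluminum alloy: M = 26.6 MN·m/kg
  maraging steel: M = 23.2 MN·m/kg
  tungsten: M = 21.2 MN·m/kg
The maximum is for alumina ceramic.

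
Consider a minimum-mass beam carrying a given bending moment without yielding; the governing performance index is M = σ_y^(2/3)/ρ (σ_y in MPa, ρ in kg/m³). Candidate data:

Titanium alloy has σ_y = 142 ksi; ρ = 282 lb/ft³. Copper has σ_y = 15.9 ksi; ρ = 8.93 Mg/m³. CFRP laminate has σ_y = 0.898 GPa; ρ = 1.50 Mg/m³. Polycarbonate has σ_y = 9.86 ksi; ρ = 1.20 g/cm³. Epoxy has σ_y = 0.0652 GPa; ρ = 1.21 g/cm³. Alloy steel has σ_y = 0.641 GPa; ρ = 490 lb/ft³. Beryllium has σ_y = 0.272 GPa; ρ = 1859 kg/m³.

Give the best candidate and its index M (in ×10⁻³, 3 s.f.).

After converting to SI:
  titanium alloy: σ_y = 979.1 MPa, ρ = 4517 kg/m³
  copper: σ_y = 109.6 MPa, ρ = 8930 kg/m³
  CFRP laminate: σ_y = 898.0 MPa, ρ = 1500 kg/m³
  polycarbonate: σ_y = 67.98 MPa, ρ = 1200 kg/m³
  epoxy: σ_y = 65.20 MPa, ρ = 1210 kg/m³
  alloy steel: σ_y = 641.0 MPa, ρ = 7849 kg/m³
  beryllium: σ_y = 272.0 MPa, ρ = 1859 kg/m³
  CFRP laminate: M = 62.1×10⁻³
  beryllium: M = 22.6×10⁻³
  titanium alloy: M = 21.8×10⁻³
  polycarbonate: M = 13.9×10⁻³
  epoxy: M = 13.4×10⁻³
  alloy steel: M = 9.47×10⁻³
  copper: M = 2.57×10⁻³
The maximum is for CFRP laminate.

CFRP laminate, M = 62.1×10⁻³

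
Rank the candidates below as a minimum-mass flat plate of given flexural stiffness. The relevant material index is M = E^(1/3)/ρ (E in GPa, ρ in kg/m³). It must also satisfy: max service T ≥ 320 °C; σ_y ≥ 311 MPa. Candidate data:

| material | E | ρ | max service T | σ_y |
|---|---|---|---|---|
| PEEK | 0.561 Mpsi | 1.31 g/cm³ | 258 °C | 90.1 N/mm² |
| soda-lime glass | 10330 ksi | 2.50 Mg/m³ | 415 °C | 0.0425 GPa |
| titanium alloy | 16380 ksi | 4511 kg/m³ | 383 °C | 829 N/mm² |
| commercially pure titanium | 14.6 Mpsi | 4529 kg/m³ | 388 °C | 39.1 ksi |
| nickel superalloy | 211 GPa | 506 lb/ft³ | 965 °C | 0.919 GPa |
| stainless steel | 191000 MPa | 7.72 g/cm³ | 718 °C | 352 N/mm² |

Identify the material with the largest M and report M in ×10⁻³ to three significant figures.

Screen on constraints: max service T ≥ 320 °C; σ_y ≥ 311 MPa. Survivors: titanium alloy, nickel superalloy, stainless steel.
Putting every candidate on a common basis:
  titanium alloy: E = 112.9 GPa, ρ = 4511 kg/m³
  nickel superalloy: E = 211.0 GPa, ρ = 8105 kg/m³
  stainless steel: E = 191.0 GPa, ρ = 7720 kg/m³
  titanium alloy: M = 1.07×10⁻³
  stainless steel: M = 0.746×10⁻³
  nickel superalloy: M = 0.734×10⁻³
Highest index: titanium alloy.

titanium alloy, M = 1.07×10⁻³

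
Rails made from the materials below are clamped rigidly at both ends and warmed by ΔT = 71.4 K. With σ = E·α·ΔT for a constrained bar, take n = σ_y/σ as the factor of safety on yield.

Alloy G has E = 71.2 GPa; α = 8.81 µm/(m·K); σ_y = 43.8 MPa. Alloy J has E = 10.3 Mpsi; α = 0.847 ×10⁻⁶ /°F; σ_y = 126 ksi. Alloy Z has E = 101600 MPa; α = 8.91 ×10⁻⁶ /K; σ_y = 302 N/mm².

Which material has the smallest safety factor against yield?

alloy G

With everything in SI (GPa, ×10⁻⁶/K, MPa):
  alloy G: E = 71.20, α = 8.81, σ_y = 43.80 → σ = 44.8 MPa, n = 0.978
  alloy J: E = 71.02, α = 1.52, σ_y = 868.7 → σ = 7.73 MPa, n = 112
  alloy Z: E = 101.6, α = 8.91, σ_y = 302.0 → σ = 64.6 MPa, n = 4.67
Smallest n: alloy G with n = 0.978.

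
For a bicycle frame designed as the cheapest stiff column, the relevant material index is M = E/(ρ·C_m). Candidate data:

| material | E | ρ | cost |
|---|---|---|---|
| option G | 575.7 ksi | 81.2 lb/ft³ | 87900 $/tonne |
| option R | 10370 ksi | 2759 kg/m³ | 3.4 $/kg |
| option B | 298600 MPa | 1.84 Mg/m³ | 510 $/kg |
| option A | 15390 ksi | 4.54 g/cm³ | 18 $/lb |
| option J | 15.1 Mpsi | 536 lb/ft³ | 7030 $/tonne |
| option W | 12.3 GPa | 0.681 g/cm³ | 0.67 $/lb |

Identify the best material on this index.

Convert each candidate to consistent units, then evaluate M:
  option G: E = 3.969 GPa, ρ = 1301 kg/m³, cost = 87.90 $/kg
  option R: E = 71.50 GPa, ρ = 2759 kg/m³, cost = 3.400 $/kg
  option B: E = 298.6 GPa, ρ = 1840 kg/m³, cost = 510.0 $/kg
  option A: E = 106.1 GPa, ρ = 4540 kg/m³, cost = 39.68 $/kg
  option J: E = 104.1 GPa, ρ = 8586 kg/m³, cost = 7.030 $/kg
  option W: E = 12.30 GPa, ρ = 681.0 kg/m³, cost = 1.477 $/kg
  option W: M = 12.2 MN·m per $
  option R: M = 7.62 MN·m per $
  option J: M = 1.72 MN·m per $
  option A: M = 0.589 MN·m per $
  option B: M = 0.318 MN·m per $
  option G: M = 0.0347 MN·m per $
The maximum is for option W.

option W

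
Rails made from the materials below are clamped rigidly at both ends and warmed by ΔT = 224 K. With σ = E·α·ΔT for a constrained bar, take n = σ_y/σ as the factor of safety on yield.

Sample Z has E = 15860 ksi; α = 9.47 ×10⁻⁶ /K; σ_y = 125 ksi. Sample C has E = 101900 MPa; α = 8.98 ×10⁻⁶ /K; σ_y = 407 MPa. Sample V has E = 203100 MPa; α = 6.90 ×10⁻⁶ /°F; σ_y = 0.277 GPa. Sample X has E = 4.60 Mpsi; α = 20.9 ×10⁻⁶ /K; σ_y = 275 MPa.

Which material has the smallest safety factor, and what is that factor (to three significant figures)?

sample V, n = 0.490

With everything in SI (GPa, ×10⁻⁶/K, MPa):
  sample Z: E = 109.4, α = 9.47, σ_y = 861.8 → σ = 232 MPa, n = 3.72
  sample C: E = 101.9, α = 8.98, σ_y = 407.0 → σ = 205 MPa, n = 1.99
  sample V: E = 203.1, α = 12.4, σ_y = 277.0 → σ = 565 MPa, n = 0.490
  sample X: E = 31.72, α = 20.9, σ_y = 275.0 → σ = 148 MPa, n = 1.85
Smallest n: sample V with n = 0.490.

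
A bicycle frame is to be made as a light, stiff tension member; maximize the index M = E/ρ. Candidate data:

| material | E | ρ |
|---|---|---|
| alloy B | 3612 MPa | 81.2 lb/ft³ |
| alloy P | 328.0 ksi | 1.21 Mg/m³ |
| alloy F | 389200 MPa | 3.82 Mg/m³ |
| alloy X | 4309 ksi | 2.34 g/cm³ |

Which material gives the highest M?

Normalizing units and computing the index:
  alloy B: E = 3.612 GPa, ρ = 1301 kg/m³
  alloy P: E = 2.261 GPa, ρ = 1210 kg/m³
  alloy F: E = 389.2 GPa, ρ = 3820 kg/m³
  alloy X: E = 29.71 GPa, ρ = 2340 kg/m³
  alloy F: M = 102 MN·m/kg
  alloy X: M = 12.7 MN·m/kg
  alloy B: M = 2.78 MN·m/kg
  alloy P: M = 1.87 MN·m/kg
Alloy F has the largest M.

alloy F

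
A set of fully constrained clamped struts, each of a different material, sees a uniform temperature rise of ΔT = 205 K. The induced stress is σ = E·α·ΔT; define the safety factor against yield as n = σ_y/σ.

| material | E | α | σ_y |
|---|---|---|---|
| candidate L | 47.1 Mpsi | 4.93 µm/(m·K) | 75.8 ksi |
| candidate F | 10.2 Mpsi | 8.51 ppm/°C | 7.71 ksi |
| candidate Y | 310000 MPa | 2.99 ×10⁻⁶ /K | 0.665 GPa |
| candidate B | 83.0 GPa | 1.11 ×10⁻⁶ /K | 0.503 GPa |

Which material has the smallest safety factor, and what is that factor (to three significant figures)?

candidate F, n = 0.433

Converting E to GPa, α to ×10⁻⁶/K, σ_y to MPa, then σ and n for each:
  candidate L: E = 324.7, α = 4.93, σ_y = 522.6 → σ = 328 MPa, n = 1.59
  candidate F: E = 70.33, α = 8.51, σ_y = 53.16 → σ = 123 MPa, n = 0.433
  candidate Y: E = 310.0, α = 2.99, σ_y = 665.0 → σ = 190 MPa, n = 3.50
  candidate B: E = 83.00, α = 1.11, σ_y = 503.0 → σ = 18.9 MPa, n = 26.6
Smallest n: candidate F with n = 0.433.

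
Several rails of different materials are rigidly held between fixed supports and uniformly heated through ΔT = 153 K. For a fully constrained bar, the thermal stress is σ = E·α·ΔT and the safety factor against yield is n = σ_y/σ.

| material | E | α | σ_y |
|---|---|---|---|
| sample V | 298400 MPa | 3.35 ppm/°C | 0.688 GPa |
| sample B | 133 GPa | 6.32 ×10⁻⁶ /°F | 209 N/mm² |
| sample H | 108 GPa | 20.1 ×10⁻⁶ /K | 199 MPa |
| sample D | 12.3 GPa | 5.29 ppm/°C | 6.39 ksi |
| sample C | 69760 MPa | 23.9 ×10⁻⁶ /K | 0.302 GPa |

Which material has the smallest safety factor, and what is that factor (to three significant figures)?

sample H, n = 0.599

Per material, after unit conversion:
  sample V: E = 298.4, α = 3.35, σ_y = 688.0 → σ = 153 MPa, n = 4.50
  sample B: E = 133.0, α = 11.4, σ_y = 209.0 → σ = 231 MPa, n = 0.903
  sample H: E = 108.0, α = 20.1, σ_y = 199.0 → σ = 332 MPa, n = 0.599
  sample D: E = 12.30, α = 5.29, σ_y = 44.06 → σ = 9.96 MPa, n = 4.43
  sample C: E = 69.76, α = 23.9, σ_y = 302.0 → σ = 255 MPa, n = 1.18
The minimum is sample H at n = 0.599.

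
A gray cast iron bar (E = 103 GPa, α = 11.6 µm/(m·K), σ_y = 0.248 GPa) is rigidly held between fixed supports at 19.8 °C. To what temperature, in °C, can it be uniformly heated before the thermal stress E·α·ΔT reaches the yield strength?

σ_y = 0.248 GPa = 248.0 MPa.
E·α·ΔT = 248.0 MPa ⇒ ΔT = 248.0 / (103.0×10³ × 11.6×10⁻⁶) = 207.6 K.
T = 19.8 + 207.6 = 227.4 °C.

227 °C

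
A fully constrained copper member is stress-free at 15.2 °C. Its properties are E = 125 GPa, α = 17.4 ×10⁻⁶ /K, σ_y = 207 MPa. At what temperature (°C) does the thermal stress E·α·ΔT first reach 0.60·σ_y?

72.3 °C

E·α·ΔT = 124.2 MPa ⇒ ΔT = 124.2 / (125.0×10³ × 17.4×10⁻⁶) = 57.10 K.
T = 15.2 + 57.10 = 72.30 °C.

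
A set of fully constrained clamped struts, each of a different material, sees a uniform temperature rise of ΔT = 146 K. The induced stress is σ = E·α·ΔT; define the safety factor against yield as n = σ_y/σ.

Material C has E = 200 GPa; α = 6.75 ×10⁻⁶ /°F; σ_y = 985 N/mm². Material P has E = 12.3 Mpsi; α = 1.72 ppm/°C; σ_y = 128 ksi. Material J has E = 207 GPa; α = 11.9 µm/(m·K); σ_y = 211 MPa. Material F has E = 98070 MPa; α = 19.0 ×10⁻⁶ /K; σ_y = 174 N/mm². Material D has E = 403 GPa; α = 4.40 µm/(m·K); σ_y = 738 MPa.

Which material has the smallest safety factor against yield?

material J

Converting E to GPa, α to ×10⁻⁶/K, σ_y to MPa, then σ and n for each:
  material C: E = 200.0, α = 12.1, σ_y = 985.0 → σ = 355 MPa, n = 2.78
  material P: E = 84.81, α = 1.72, σ_y = 882.5 → σ = 21.3 MPa, n = 41.4
  material J: E = 207.0, α = 11.9, σ_y = 211.0 → σ = 360 MPa, n = 0.587
  material F: E = 98.07, α = 19.0, σ_y = 174.0 → σ = 272 MPa, n = 0.640
  material D: E = 403.0, α = 4.40, σ_y = 738.0 → σ = 259 MPa, n = 2.85
Smallest n: material J with n = 0.587.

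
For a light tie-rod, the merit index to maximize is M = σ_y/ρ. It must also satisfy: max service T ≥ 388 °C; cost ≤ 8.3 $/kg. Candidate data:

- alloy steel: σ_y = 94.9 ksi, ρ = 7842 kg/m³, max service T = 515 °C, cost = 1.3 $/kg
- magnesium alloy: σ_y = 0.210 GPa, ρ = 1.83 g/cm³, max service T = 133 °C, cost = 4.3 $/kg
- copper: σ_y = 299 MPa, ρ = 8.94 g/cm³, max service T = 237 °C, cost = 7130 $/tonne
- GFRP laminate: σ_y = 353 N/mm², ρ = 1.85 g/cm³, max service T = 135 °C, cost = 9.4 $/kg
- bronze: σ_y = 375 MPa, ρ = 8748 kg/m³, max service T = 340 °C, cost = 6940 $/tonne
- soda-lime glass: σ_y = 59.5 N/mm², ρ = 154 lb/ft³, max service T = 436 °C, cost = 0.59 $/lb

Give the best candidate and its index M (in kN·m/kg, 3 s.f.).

alloy steel, M = 83.4 kN·m/kg

Screen on constraints: max service T ≥ 388 °C; cost ≤ 8.3 $/kg. Survivors: alloy steel, soda-lime glass.
In SI units:
  alloy steel: σ_y = 654.3 MPa, ρ = 7842 kg/m³
  soda-lime glass: σ_y = 59.50 MPa, ρ = 2467 kg/m³
  alloy steel: M = 83.4 kN·m/kg
  soda-lime glass: M = 24.1 kN·m/kg
The maximum is for alloy steel.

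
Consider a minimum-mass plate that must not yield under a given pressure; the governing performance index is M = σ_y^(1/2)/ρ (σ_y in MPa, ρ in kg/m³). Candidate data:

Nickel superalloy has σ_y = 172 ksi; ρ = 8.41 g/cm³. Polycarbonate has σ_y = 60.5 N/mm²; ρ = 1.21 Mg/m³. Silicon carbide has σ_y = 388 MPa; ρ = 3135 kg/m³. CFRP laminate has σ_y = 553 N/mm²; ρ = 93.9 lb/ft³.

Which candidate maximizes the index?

Normalizing units and computing the index:
  nickel superalloy: σ_y = 1186 MPa, ρ = 8410 kg/m³
  polycarbonate: σ_y = 60.50 MPa, ρ = 1210 kg/m³
  silicon carbide: σ_y = 388.0 MPa, ρ = 3135 kg/m³
  CFRP laminate: σ_y = 553.0 MPa, ρ = 1504 kg/m³
  CFRP laminate: M = 15.6×10⁻³
  polycarbonate: M = 6.43×10⁻³
  silicon carbide: M = 6.28×10⁻³
  nickel superalloy: M = 4.09×10⁻³
CFRP laminate ranks first.

CFRP laminate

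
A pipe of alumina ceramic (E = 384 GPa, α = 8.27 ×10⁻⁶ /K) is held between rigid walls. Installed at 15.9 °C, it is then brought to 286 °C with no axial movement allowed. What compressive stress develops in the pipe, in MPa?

858 MPa

ΔT = 270.1 K. Constrained thermal stress σ = E·α·ΔT = 384.0×10³ MPa × 8.27×10⁻⁶ × 270.1 = 858 MPa (compressive).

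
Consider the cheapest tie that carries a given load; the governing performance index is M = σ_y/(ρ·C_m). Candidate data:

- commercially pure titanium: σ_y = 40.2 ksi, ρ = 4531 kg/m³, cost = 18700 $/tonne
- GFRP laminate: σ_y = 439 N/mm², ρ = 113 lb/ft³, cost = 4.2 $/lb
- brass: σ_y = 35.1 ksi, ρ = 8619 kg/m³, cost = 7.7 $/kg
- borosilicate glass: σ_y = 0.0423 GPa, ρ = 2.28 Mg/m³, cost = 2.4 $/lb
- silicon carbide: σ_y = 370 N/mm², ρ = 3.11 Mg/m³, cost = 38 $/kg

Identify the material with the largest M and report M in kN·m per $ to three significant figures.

GFRP laminate, M = 26.2 kN·m per $

Putting every candidate on a common basis:
  commercially pure titanium: σ_y = 277.2 MPa, ρ = 4531 kg/m³, cost = 18.70 $/kg
  GFRP laminate: σ_y = 439.0 MPa, ρ = 1810 kg/m³, cost = 9.259 $/kg
  brass: σ_y = 242.0 MPa, ρ = 8619 kg/m³, cost = 7.700 $/kg
  borosilicate glass: σ_y = 42.30 MPa, ρ = 2280 kg/m³, cost = 5.291 $/kg
  silicon carbide: σ_y = 370.0 MPa, ρ = 3110 kg/m³, cost = 38.00 $/kg
  GFRP laminate: M = 26.2 kN·m per $
  brass: M = 3.65 kN·m per $
  borosilicate glass: M = 3.51 kN·m per $
  commercially pure titanium: M = 3.27 kN·m per $
  silicon carbide: M = 3.13 kN·m per $
The maximum is for GFRP laminate.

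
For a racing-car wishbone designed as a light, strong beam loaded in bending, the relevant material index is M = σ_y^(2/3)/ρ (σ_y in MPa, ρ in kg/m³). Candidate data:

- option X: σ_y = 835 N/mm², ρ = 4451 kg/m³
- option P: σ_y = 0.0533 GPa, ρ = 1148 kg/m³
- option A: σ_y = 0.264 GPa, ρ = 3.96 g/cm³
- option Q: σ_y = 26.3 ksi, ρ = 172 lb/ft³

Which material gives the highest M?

Normalizing units and computing the index:
  option X: σ_y = 835.0 MPa, ρ = 4451 kg/m³
  option P: σ_y = 53.30 MPa, ρ = 1148 kg/m³
  option A: σ_y = 264.0 MPa, ρ = 3960 kg/m³
  option Q: σ_y = 181.3 MPa, ρ = 2755 kg/m³
  option X: M = 19.9×10⁻³
  option P: M = 12.3×10⁻³
  option Q: M = 11.6×10⁻³
  option A: M = 10.4×10⁻³
Option X ranks first.

option X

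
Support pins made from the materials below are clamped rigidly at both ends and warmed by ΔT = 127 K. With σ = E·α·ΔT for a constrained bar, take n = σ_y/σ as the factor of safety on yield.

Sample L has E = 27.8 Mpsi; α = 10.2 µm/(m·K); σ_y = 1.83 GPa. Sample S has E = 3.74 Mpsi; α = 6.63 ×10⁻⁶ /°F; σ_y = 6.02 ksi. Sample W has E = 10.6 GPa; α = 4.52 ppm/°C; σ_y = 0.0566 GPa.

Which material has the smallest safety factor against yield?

Converting E to GPa, α to ×10⁻⁶/K, σ_y to MPa, then σ and n for each:
  sample L: E = 191.7, α = 10.2, σ_y = 1830 → σ = 248 MPa, n = 7.37
  sample S: E = 25.79, α = 11.9, σ_y = 41.51 → σ = 39.1 MPa, n = 1.06
  sample W: E = 10.60, α = 4.52, σ_y = 56.60 → σ = 6.08 MPa, n = 9.30
Smallest n: sample S with n = 1.06.

sample S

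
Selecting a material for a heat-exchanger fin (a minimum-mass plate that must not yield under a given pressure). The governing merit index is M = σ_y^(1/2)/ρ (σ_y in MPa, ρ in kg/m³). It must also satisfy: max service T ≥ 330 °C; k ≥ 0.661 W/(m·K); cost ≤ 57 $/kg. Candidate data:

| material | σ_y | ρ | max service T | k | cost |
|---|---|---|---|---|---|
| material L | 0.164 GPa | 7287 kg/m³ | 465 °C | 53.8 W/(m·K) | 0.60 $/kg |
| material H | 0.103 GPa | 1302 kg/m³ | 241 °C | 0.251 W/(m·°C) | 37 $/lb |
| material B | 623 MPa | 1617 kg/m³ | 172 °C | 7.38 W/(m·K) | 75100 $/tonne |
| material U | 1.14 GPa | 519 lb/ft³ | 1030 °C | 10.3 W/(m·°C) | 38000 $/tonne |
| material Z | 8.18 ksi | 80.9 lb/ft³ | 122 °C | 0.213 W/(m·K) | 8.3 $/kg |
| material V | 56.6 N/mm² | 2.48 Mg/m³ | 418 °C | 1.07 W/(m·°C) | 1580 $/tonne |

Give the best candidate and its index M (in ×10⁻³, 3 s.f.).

material U, M = 4.06×10⁻³

Screen on constraints: max service T ≥ 330 °C; k ≥ 0.661 W/(m·K); cost ≤ 57 $/kg. Survivors: material L, material U, material V.
Convert each candidate to consistent units, then evaluate M:
  material L: σ_y = 164.0 MPa, ρ = 7287 kg/m³
  material U: σ_y = 1140 MPa, ρ = 8314 kg/m³
  material V: σ_y = 56.60 MPa, ρ = 2480 kg/m³
  material U: M = 4.06×10⁻³
  material V: M = 3.03×10⁻³
  material L: M = 1.76×10⁻³
Material U ranks first.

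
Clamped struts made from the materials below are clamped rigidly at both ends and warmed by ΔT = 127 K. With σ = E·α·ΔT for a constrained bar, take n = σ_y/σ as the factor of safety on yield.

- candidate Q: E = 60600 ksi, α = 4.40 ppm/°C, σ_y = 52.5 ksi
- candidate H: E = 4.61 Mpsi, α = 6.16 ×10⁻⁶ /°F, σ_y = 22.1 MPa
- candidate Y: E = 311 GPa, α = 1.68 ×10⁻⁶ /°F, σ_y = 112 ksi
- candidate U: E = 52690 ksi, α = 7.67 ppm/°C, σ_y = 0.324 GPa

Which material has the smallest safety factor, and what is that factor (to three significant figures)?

candidate H, n = 0.494

In consistent units (E in GPa, α in ×10⁻⁶/K, σ_y in MPa):
  candidate Q: E = 417.8, α = 4.40, σ_y = 362.0 → σ = 233 MPa, n = 1.55
  candidate H: E = 31.78, α = 11.1, σ_y = 22.10 → σ = 44.8 MPa, n = 0.494
  candidate Y: E = 311.0, α = 3.02, σ_y = 772.2 → σ = 119 MPa, n = 6.47
  candidate U: E = 363.3, α = 7.67, σ_y = 324.0 → σ = 354 MPa, n = 0.916
Smallest n: candidate H with n = 0.494.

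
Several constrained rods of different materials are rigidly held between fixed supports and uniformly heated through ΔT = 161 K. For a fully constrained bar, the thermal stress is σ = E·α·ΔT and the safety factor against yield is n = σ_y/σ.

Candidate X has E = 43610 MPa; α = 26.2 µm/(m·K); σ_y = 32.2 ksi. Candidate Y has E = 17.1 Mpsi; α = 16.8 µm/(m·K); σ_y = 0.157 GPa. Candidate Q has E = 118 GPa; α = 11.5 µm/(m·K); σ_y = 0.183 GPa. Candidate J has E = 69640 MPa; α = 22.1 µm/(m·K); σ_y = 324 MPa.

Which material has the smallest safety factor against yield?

In consistent units (E in GPa, α in ×10⁻⁶/K, σ_y in MPa):
  candidate X: E = 43.61, α = 26.2, σ_y = 222.0 → σ = 184 MPa, n = 1.21
  candidate Y: E = 117.9, α = 16.8, σ_y = 157.0 → σ = 319 MPa, n = 0.492
  candidate Q: E = 118.0, α = 11.5, σ_y = 183.0 → σ = 218 MPa, n = 0.838
  candidate J: E = 69.64, α = 22.1, σ_y = 324.0 → σ = 248 MPa, n = 1.31
Smallest n: candidate Y with n = 0.492.

candidate Y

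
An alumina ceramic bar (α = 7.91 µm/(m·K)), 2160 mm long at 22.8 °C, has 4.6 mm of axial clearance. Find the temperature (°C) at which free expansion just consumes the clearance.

292 °C

α·L₀·ΔT = 4.6 mm ⇒ ΔT = 4.6 / (7.91×10⁻⁶ × 2160.0) = 269.2 K.
T = 22.8 + 269.2 = 292.0 °C.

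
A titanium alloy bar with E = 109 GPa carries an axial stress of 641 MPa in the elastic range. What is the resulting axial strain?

ε = σ/E = 641 / 109000 = 5.88×10⁻³.

5.88×10⁻³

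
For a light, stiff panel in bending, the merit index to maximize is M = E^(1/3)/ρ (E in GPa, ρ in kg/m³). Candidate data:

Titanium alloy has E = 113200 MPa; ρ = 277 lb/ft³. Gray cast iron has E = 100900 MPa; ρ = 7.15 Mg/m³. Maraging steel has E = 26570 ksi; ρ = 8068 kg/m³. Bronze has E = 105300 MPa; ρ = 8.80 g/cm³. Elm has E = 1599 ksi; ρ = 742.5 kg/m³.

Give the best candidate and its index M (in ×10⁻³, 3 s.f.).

Putting every candidate on a common basis:
  titanium alloy: E = 113.2 GPa, ρ = 4437 kg/m³
  gray cast iron: E = 100.9 GPa, ρ = 7150 kg/m³
  maraging steel: E = 183.2 GPa, ρ = 8068 kg/m³
  bronze: E = 105.3 GPa, ρ = 8800 kg/m³
  elm: E = 11.02 GPa, ρ = 742.5 kg/m³
  elm: M = 3.00×10⁻³
  titanium alloy: M = 1.09×10⁻³
  maraging steel: M = 0.704×10⁻³
  gray cast iron: M = 0.651×10⁻³
  bronze: M = 0.537×10⁻³
Elm has the largest M.

elm, M = 3.00×10⁻³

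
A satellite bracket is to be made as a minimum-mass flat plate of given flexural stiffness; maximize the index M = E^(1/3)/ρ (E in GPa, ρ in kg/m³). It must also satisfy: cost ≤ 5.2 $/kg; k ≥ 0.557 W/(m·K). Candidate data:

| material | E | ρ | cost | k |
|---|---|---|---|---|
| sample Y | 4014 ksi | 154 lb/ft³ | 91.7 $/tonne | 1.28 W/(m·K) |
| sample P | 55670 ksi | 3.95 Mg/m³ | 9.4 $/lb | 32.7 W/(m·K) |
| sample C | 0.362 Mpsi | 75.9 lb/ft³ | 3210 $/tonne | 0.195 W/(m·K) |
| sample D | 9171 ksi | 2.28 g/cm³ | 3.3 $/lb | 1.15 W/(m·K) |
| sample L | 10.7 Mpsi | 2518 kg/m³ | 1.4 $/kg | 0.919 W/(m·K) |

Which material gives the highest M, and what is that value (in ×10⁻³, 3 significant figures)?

sample L, M = 1.67×10⁻³

Screen on constraints: cost ≤ 5.2 $/kg; k ≥ 0.557 W/(m·K). Survivors: sample Y, sample L.
In SI units:
  sample Y: E = 27.68 GPa, ρ = 2467 kg/m³
  sample L: E = 73.77 GPa, ρ = 2518 kg/m³
  sample L: M = 1.67×10⁻³
  sample Y: M = 1.23×10⁻³
Sample L has the largest M.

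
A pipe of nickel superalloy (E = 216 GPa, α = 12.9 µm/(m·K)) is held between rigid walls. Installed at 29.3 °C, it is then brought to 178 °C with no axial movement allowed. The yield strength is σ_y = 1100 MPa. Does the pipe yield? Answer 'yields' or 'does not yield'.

ΔT = 148.7 K. Constrained thermal stress σ = E·α·ΔT = 216.0×10³ MPa × 12.9×10⁻⁶ × 148.7 = 414 MPa (compressive).
Compare to σ_y = 1100 MPa: σ < σ_y, so it does not yield.

does not yield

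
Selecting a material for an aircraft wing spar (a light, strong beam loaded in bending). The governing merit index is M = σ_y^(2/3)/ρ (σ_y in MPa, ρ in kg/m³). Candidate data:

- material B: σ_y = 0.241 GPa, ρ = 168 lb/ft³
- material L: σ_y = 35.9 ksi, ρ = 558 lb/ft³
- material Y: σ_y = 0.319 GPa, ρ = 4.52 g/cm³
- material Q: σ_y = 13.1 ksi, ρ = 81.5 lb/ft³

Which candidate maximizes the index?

material Q

Normalizing units and computing the index:
  material B: σ_y = 241.0 MPa, ρ = 2691 kg/m³
  material L: σ_y = 247.5 MPa, ρ = 8938 kg/m³
  material Y: σ_y = 319.0 MPa, ρ = 4520 kg/m³
  material Q: σ_y = 90.32 MPa, ρ = 1306 kg/m³
  material Q: M = 15.4×10⁻³
  material B: M = 14.4×10⁻³
  material Y: M = 10.3×10⁻³
  material L: M = 4.41×10⁻³
Material Q has the largest M.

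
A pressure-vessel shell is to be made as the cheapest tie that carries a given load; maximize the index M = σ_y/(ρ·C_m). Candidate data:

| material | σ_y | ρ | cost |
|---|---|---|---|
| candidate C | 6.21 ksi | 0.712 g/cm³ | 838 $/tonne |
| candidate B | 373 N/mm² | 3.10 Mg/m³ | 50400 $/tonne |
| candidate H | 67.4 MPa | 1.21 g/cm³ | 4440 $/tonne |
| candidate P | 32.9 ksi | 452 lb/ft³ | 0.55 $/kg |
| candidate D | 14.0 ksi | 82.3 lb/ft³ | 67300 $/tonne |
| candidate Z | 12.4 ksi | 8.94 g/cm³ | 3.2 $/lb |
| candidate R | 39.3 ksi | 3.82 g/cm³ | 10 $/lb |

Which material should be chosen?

candidate C

Convert each candidate to consistent units, then evaluate M:
  candidate C: σ_y = 42.82 MPa, ρ = 712.0 kg/m³, cost = 0.8380 $/kg
  candidate B: σ_y = 373.0 MPa, ρ = 3100 kg/m³, cost = 50.40 $/kg
  candidate H: σ_y = 67.40 MPa, ρ = 1210 kg/m³, cost = 4.440 $/kg
  candidate P: σ_y = 226.8 MPa, ρ = 7240 kg/m³, cost = 0.5500 $/kg
  candidate D: σ_y = 96.53 MPa, ρ = 1318 kg/m³, cost = 67.30 $/kg
  candidate Z: σ_y = 85.50 MPa, ρ = 8940 kg/m³, cost = 7.055 $/kg
  candidate R: σ_y = 271.0 MPa, ρ = 3820 kg/m³, cost = 22.05 $/kg
  candidate C: M = 71.8 kN·m per $
  candidate P: M = 57.0 kN·m per $
  candidate H: M = 12.5 kN·m per $
  candidate R: M = 3.22 kN·m per $
  candidate B: M = 2.39 kN·m per $
  candidate Z: M = 1.36 kN·m per $
  candidate D: M = 1.09 kN·m per $
Highest index: candidate C.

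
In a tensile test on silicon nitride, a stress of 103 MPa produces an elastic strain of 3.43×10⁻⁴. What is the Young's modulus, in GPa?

300 GPa

E = σ/ε = 103 MPa / 3.43×10⁻⁴ = 300300 MPa = 300 GPa.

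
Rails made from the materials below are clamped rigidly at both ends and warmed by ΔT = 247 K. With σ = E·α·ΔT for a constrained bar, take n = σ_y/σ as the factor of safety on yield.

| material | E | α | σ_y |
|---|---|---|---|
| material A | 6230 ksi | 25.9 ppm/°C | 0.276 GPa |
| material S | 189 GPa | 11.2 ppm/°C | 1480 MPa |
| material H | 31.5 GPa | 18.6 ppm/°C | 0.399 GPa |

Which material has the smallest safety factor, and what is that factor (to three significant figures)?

material A, n = 1.00

Per material, after unit conversion:
  material A: E = 42.95, α = 25.9, σ_y = 276.0 → σ = 275 MPa, n = 1.00
  material S: E = 189.0, α = 11.2, σ_y = 1480 → σ = 523 MPa, n = 2.83
  material H: E = 31.50, α = 18.6, σ_y = 399.0 → σ = 145 MPa, n = 2.76
Smallest n: material A with n = 1.00.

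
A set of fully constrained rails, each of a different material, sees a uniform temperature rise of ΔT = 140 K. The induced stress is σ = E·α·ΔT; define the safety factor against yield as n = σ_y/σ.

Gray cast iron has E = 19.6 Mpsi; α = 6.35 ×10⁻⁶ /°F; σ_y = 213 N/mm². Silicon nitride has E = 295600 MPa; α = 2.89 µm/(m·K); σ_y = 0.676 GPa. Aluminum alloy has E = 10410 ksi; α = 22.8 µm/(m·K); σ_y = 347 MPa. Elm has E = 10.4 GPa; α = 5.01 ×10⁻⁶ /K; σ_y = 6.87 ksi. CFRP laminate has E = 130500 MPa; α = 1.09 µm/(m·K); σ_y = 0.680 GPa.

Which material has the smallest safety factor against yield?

Converting E to GPa, α to ×10⁻⁶/K, σ_y to MPa, then σ and n for each:
  gray cast iron: E = 135.1, α = 11.4, σ_y = 213.0 → σ = 216 MPa, n = 0.985
  silicon nitride: E = 295.6, α = 2.89, σ_y = 676.0 → σ = 120 MPa, n = 5.65
  aluminum alloy: E = 71.77, α = 22.8, σ_y = 347.0 → σ = 229 MPa, n = 1.51
  elm: E = 10.40, α = 5.01, σ_y = 47.37 → σ = 7.29 MPa, n = 6.49
  CFRP laminate: E = 130.5, α = 1.09, σ_y = 680.0 → σ = 19.9 MPa, n = 34.1
The minimum is gray cast iron at n = 0.985.

gray cast iron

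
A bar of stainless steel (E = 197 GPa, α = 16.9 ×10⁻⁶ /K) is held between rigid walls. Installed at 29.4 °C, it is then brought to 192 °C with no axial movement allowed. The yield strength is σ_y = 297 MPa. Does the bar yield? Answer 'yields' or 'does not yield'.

yields

ΔT = 162.6 K. Constrained thermal stress σ = E·α·ΔT = 197.0×10³ MPa × 16.9×10⁻⁶ × 162.6 = 541 MPa (compressive).
Compare to σ_y = 297 MPa: σ ≥ σ_y, so it yields.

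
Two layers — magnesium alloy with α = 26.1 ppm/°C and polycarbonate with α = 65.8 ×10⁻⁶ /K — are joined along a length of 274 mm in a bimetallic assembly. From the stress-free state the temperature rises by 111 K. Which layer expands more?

α(magnesium alloy) = 26.1×10⁻⁶/K vs α(polycarbonate) = 65.8×10⁻⁶/K.
Higher α expands more for the same ΔT: polycarbonate.

polycarbonate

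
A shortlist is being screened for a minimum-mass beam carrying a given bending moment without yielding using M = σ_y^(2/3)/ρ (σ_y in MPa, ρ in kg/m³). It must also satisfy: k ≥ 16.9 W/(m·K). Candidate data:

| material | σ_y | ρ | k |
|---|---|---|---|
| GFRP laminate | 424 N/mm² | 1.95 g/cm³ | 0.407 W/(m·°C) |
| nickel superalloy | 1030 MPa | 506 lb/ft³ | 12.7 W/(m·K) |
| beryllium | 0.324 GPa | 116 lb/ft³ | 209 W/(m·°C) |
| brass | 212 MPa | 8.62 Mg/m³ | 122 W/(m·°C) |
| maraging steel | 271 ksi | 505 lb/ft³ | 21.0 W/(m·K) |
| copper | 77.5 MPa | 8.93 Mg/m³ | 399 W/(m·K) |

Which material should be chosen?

Screen on constraints: k ≥ 16.9 W/(m·K). Survivors: beryllium, brass, maraging steel, copper.
Normalizing units and computing the index:
  beryllium: σ_y = 324.0 MPa, ρ = 1858 kg/m³
  brass: σ_y = 212.0 MPa, ρ = 8620 kg/m³
  maraging steel: σ_y = 1868 MPa, ρ = 8089 kg/m³
  copper: σ_y = 77.50 MPa, ρ = 8930 kg/m³
  beryllium: M = 25.4×10⁻³
  maraging steel: M = 18.8×10⁻³
  brass: M = 4.12×10⁻³
  copper: M = 2.04×10⁻³
Beryllium has the largest M.

beryllium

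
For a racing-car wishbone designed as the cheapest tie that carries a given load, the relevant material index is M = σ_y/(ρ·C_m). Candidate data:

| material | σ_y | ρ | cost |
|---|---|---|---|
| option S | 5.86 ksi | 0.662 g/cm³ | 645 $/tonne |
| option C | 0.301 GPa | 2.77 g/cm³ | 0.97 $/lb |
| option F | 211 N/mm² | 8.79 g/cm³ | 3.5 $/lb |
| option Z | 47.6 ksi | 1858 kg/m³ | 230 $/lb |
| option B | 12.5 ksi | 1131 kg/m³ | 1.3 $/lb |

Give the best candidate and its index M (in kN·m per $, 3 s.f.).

option S, M = 94.6 kN·m per $

Putting every candidate on a common basis:
  option S: σ_y = 40.40 MPa, ρ = 662.0 kg/m³, cost = 0.6450 $/kg
  option C: σ_y = 301.0 MPa, ρ = 2770 kg/m³, cost = 2.138 $/kg
  option F: σ_y = 211.0 MPa, ρ = 8790 kg/m³, cost = 7.716 $/kg
  option Z: σ_y = 328.2 MPa, ρ = 1858 kg/m³, cost = 507.1 $/kg
  option B: σ_y = 86.18 MPa, ρ = 1131 kg/m³, cost = 2.866 $/kg
  option S: M = 94.6 kN·m per $
  option C: M = 50.8 kN·m per $
  option B: M = 26.6 kN·m per $
  option F: M = 3.11 kN·m per $
  option Z: M = 0.348 kN·m per $
Highest index: option S.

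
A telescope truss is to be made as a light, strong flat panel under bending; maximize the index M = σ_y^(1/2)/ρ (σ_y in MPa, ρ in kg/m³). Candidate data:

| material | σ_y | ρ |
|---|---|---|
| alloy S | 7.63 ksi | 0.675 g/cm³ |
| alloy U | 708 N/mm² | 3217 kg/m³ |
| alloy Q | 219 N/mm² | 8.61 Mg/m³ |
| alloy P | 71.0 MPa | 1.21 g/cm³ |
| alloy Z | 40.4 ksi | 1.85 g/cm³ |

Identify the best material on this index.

Convert each candidate to consistent units, then evaluate M:
  alloy S: σ_y = 52.61 MPa, ρ = 675.0 kg/m³
  alloy U: σ_y = 708.0 MPa, ρ = 3217 kg/m³
  alloy Q: σ_y = 219.0 MPa, ρ = 8610 kg/m³
  alloy P: σ_y = 71.00 MPa, ρ = 1210 kg/m³
  alloy Z: σ_y = 278.5 MPa, ρ = 1850 kg/m³
  alloy S: M = 10.7×10⁻³
  alloy Z: M = 9.02×10⁻³
  alloy U: M = 8.27×10⁻³
  alloy P: M = 6.96×10⁻³
  alloy Q: M = 1.72×10⁻³
Alloy S ranks first.

alloy S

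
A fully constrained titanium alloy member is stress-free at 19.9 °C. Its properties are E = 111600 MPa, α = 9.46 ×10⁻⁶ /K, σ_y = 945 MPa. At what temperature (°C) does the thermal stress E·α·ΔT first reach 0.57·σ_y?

E = 111600 MPa = 111.6 GPa.
E·α·ΔT = 538.6 MPa ⇒ ΔT = 538.6 / (111.6×10³ × 9.46×10⁻⁶) = 510.2 K.
T = 19.9 + 510.2 = 530.1 °C.

530 °C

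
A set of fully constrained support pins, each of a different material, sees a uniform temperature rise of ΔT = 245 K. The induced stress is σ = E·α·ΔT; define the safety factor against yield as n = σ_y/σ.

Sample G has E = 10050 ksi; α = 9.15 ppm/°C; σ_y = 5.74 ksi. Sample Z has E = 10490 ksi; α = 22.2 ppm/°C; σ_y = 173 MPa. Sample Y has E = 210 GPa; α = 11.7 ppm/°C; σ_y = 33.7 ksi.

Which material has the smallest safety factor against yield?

Per material, after unit conversion:
  sample G: E = 69.29, α = 9.15, σ_y = 39.58 → σ = 155 MPa, n = 0.255
  sample Z: E = 72.33, α = 22.2, σ_y = 173.0 → σ = 393 MPa, n = 0.440
  sample Y: E = 210.0, α = 11.7, σ_y = 232.4 → σ = 602 MPa, n = 0.386
The minimum is sample G at n = 0.255.

sample G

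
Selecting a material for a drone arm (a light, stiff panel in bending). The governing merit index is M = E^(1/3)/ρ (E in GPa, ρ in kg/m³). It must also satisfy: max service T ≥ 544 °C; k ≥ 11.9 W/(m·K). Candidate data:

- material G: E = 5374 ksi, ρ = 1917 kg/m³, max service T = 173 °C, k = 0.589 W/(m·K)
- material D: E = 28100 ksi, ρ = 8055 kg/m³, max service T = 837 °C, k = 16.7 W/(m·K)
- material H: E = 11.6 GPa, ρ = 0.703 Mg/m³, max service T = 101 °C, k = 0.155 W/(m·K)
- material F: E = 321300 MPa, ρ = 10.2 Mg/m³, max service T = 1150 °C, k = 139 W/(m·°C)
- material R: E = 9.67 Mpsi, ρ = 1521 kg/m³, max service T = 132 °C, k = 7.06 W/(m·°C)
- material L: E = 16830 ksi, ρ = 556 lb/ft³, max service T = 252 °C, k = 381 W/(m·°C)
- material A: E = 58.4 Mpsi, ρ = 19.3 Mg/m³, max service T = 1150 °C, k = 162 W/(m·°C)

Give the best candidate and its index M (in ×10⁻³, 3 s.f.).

Screen on constraints: max service T ≥ 544 °C; k ≥ 11.9 W/(m·K). Survivors: material D, material F, material A.
Normalizing units and computing the index:
  material D: E = 193.7 GPa, ρ = 8055 kg/m³
  material F: E = 321.3 GPa, ρ = 10200 kg/m³
  material A: E = 402.7 GPa, ρ = 19300 kg/m³
  material D: M = 0.718×10⁻³
  material F: M = 0.671×10⁻³
  material A: M = 0.383×10⁻³
Material D ranks first.

material D, M = 0.718×10⁻³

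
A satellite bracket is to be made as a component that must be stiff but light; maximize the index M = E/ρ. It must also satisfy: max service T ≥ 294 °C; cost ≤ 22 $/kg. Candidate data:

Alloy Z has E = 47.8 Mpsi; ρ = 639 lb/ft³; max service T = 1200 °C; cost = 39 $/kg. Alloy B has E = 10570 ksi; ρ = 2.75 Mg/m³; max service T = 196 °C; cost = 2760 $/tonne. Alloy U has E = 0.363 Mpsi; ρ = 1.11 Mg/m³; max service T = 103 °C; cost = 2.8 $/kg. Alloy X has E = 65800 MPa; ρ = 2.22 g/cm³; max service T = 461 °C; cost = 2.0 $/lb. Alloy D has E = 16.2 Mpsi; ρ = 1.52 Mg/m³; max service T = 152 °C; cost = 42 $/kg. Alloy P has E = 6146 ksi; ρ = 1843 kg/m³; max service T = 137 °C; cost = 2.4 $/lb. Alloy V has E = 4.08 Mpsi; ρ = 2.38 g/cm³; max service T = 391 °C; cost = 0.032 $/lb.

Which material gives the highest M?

Screen on constraints: max service T ≥ 294 °C; cost ≤ 22 $/kg. Survivors: alloy X, alloy V.
In SI units:
  alloy X: E = 65.80 GPa, ρ = 2220 kg/m³
  alloy V: E = 28.13 GPa, ρ = 2380 kg/m³
  alloy X: M = 29.6 MN·m/kg
  alloy V: M = 11.8 MN·m/kg
Highest index: alloy X.

alloy X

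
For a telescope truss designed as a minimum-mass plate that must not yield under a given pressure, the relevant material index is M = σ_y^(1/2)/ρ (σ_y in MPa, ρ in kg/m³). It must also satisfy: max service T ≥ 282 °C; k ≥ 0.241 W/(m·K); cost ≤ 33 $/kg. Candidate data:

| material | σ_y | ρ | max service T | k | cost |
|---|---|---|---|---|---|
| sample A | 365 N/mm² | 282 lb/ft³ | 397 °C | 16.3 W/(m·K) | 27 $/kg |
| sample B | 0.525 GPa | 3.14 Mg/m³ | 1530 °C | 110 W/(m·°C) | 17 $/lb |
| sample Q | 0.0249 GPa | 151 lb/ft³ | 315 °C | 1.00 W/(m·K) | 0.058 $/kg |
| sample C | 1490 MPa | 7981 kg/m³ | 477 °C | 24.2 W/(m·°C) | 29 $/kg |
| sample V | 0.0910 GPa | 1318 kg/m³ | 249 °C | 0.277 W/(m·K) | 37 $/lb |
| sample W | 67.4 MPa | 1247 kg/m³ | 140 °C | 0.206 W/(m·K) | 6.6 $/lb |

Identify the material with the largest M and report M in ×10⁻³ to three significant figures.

sample C, M = 4.84×10⁻³

Screen on constraints: max service T ≥ 282 °C; k ≥ 0.241 W/(m·K); cost ≤ 33 $/kg. Survivors: sample A, sample Q, sample C.
Convert each candidate to consistent units, then evaluate M:
  sample A: σ_y = 365.0 MPa, ρ = 4517 kg/m³
  sample Q: σ_y = 24.90 MPa, ρ = 2419 kg/m³
  sample C: σ_y = 1490 MPa, ρ = 7981 kg/m³
  sample C: M = 4.84×10⁻³
  sample A: M = 4.23×10⁻³
  sample Q: M = 2.06×10⁻³
Sample C has the largest M.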